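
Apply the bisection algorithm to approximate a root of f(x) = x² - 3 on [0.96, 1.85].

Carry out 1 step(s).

f(x) = x² - 3
Initial interval: [0.96, 1.85]

Iteration 1:
  c_1 = (0.960000 + 1.850000)/2 = 1.405000
  f(c_1) = f(1.405000) = -1.025975
  f(a) × f(c) ≥ 0, new interval: [1.405000, 1.850000]

After 1 iteration(s), the approximation is c_1 = 1.405000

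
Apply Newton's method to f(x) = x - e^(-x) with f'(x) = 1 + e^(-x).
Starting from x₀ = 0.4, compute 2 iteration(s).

f(x) = x - e^(-x)
f'(x) = 1 + e^(-x)
x₀ = 0.4

Newton-Raphson formula: x_{n+1} = x_n - f(x_n)/f'(x_n)

Iteration 1:
  f(0.400000) = -0.270320
  f'(0.400000) = 1.670320
  x_1 = 0.400000 - (-0.270320)/1.670320 = 0.561837
Iteration 2:
  f(0.561837) = -0.008323
  f'(0.561837) = 1.570161
  x_2 = 0.561837 - (-0.008323)/1.570161 = 0.567138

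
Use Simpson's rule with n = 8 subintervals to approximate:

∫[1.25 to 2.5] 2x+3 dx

f(x) = 2x+3
a = 1.25, b = 2.5, n = 8
h = (b - a)/n = 0.156250

Simpson's rule: (h/3)[f(x₀) + 4f(x₁) + 2f(x₂) + ... + f(xₙ)]

x_0 = 1.2500, f(x_0) = 5.500000, coefficient = 1
x_1 = 1.4062, f(x_1) = 5.812500, coefficient = 4
x_2 = 1.5625, f(x_2) = 6.125000, coefficient = 2
x_3 = 1.7188, f(x_3) = 6.437500, coefficient = 4
x_4 = 1.8750, f(x_4) = 6.750000, coefficient = 2
x_5 = 2.0312, f(x_5) = 7.062500, coefficient = 4
x_6 = 2.1875, f(x_6) = 7.375000, coefficient = 2
x_7 = 2.3438, f(x_7) = 7.687500, coefficient = 4
x_8 = 2.5000, f(x_8) = 8.000000, coefficient = 1

I ≈ (0.156250/3) × 162.000000 = 8.437500
Exact value: 8.437500
Error: 0.000000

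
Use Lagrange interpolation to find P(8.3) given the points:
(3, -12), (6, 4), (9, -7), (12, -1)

Lagrange interpolation formula:
P(x) = Σ yᵢ × Lᵢ(x)
where Lᵢ(x) = Π_{j≠i} (x - xⱼ)/(xᵢ - xⱼ)

L_0(8.3) = (8.3 - 6)/(3 - 6) × (8.3 - 9)/(3 - 9) × (8.3 - 12)/(3 - 12) = -0.036772
L_1(8.3) = (8.3 - 3)/(6 - 3) × (8.3 - 9)/(6 - 9) × (8.3 - 12)/(6 - 12) = 0.254204
L_2(8.3) = (8.3 - 3)/(9 - 3) × (8.3 - 6)/(9 - 6) × (8.3 - 12)/(9 - 12) = 0.835241
L_3(8.3) = (8.3 - 3)/(12 - 3) × (8.3 - 6)/(12 - 6) × (8.3 - 9)/(12 - 9) = -0.052673

P(8.3) = (-12)×L_0(8.3) + 4×L_1(8.3) + (-7)×L_2(8.3) + (-1)×L_3(8.3)
P(8.3) = -4.335938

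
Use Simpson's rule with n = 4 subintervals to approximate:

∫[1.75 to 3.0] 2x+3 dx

f(x) = 2x+3
a = 1.75, b = 3.0, n = 4
h = (b - a)/n = 0.312500

Simpson's rule: (h/3)[f(x₀) + 4f(x₁) + 2f(x₂) + ... + f(xₙ)]

x_0 = 1.7500, f(x_0) = 6.500000, coefficient = 1
x_1 = 2.0625, f(x_1) = 7.125000, coefficient = 4
x_2 = 2.3750, f(x_2) = 7.750000, coefficient = 2
x_3 = 2.6875, f(x_3) = 8.375000, coefficient = 4
x_4 = 3.0000, f(x_4) = 9.000000, coefficient = 1

I ≈ (0.312500/3) × 93.000000 = 9.687500
Exact value: 9.687500
Error: 0.000000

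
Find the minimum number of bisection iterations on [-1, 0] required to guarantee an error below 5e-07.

We need (b-a)/2^n ≤ 5e-07
(0 - (-1))/2^n ≤ 5e-07
1/2^n ≤ 5e-07
2^n ≥ 2000000
n ≥ log₂(2000000) = 20.93
n ≥ 21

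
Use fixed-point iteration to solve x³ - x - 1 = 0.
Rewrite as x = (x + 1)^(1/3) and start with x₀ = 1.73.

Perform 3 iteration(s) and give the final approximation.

Equation: x³ - x - 1 = 0
Fixed-point form: x = (x + 1)^(1/3)
x₀ = 1.73

x_1 = g(1.730000) = 1.397615
x_2 = g(1.397615) = 1.338422
x_3 = g(1.338422) = 1.327316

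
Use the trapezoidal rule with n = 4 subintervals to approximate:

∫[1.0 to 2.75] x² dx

f(x) = x²
a = 1.0, b = 2.75, n = 4
h = (b - a)/n = 0.437500

Trapezoidal rule: (h/2)[f(x₀) + 2f(x₁) + 2f(x₂) + ... + f(xₙ)]

x_0 = 1.0000, f(x_0) = 1.000000, coefficient = 1
x_1 = 1.4375, f(x_1) = 2.066406, coefficient = 2
x_2 = 1.8750, f(x_2) = 3.515625, coefficient = 2
x_3 = 2.3125, f(x_3) = 5.347656, coefficient = 2
x_4 = 2.7500, f(x_4) = 7.562500, coefficient = 1

I ≈ (0.437500/2) × 30.421875 = 6.654785
Exact value: 6.598958
Error: 0.055827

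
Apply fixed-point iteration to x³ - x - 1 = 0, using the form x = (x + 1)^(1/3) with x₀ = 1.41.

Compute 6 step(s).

Equation: x³ - x - 1 = 0
Fixed-point form: x = (x + 1)^(1/3)
x₀ = 1.41

x_1 = g(1.410000) = 1.340723
x_2 = g(1.340723) = 1.327751
x_3 = g(1.327751) = 1.325294
x_4 = g(1.325294) = 1.324827
x_5 = g(1.324827) = 1.324739
x_6 = g(1.324739) = 1.324722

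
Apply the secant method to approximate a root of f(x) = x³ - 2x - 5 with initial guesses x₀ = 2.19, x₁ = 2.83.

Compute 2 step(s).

f(x) = x³ - 2x - 5
x₀ = 2.19, x₁ = 2.83

Secant formula: x_{n+1} = x_n - f(x_n)(x_n - x_{n-1})/(f(x_n) - f(x_{n-1}))

Iteration 1:
  f(2.190000) = 1.123459
  f(2.830000) = 12.005187
  x_2 = 2.830000 - 12.005187×(2.830000 - 2.190000)/(12.005187 - 1.123459)
       = 2.123925
Iteration 2:
  f(2.830000) = 12.005187
  f(2.123925) = 0.333294
  x_3 = 2.123925 - 0.333294×(2.123925 - 2.830000)/(0.333294 - 12.005187)
       = 2.103763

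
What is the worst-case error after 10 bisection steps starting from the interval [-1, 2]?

Bisection error bound: |error| ≤ (b-a)/2^n
|error| ≤ (2 - (-1))/2^10 = 3/2^10
|error| ≤ 0.0029296875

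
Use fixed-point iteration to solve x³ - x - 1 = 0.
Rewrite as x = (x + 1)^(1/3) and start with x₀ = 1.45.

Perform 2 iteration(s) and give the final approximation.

Equation: x³ - x - 1 = 0
Fixed-point form: x = (x + 1)^(1/3)
x₀ = 1.45

x_1 = g(1.450000) = 1.348100
x_2 = g(1.348100) = 1.329144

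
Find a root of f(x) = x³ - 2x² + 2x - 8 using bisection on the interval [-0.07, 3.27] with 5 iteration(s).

f(x) = x³ - 2x² + 2x - 8
Initial interval: [-0.07, 3.27]

Iteration 1:
  c_1 = (-0.070000 + 3.270000)/2 = 1.600000
  f(c_1) = f(1.600000) = -5.824000
  f(a) × f(c) ≥ 0, new interval: [1.600000, 3.270000]
Iteration 2:
  c_2 = (1.600000 + 3.270000)/2 = 2.435000
  f(c_2) = f(2.435000) = -0.550787
  f(a) × f(c) ≥ 0, new interval: [2.435000, 3.270000]
Iteration 3:
  c_3 = (2.435000 + 3.270000)/2 = 2.852500
  f(c_3) = f(2.852500) = 4.641585
  f(a) × f(c) < 0, new interval: [2.435000, 2.852500]
Iteration 4:
  c_4 = (2.435000 + 2.852500)/2 = 2.643750
  f(c_4) = f(2.643750) = 1.786935
  f(a) × f(c) < 0, new interval: [2.435000, 2.643750]
Iteration 5:
  c_5 = (2.435000 + 2.643750)/2 = 2.539375
  f(c_5) = f(2.539375) = 0.556869
  f(a) × f(c) < 0, new interval: [2.435000, 2.539375]

After 5 iteration(s), the approximation is c_5 = 2.539375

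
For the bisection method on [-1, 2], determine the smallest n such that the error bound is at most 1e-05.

We need (b-a)/2^n ≤ 1e-05
(2 - (-1))/2^n ≤ 1e-05
3/2^n ≤ 1e-05
2^n ≥ 300000
n ≥ log₂(300000) = 18.19
n ≥ 19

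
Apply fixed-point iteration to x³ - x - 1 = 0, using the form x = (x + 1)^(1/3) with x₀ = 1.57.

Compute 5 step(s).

Equation: x³ - x - 1 = 0
Fixed-point form: x = (x + 1)^(1/3)
x₀ = 1.57

x_1 = g(1.570000) = 1.369760
x_2 = g(1.369760) = 1.333219
x_3 = g(1.333219) = 1.326331
x_4 = g(1.326331) = 1.325024
x_5 = g(1.325024) = 1.324776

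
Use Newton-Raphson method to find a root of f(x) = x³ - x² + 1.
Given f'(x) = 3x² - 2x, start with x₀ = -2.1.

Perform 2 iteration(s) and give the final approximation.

f(x) = x³ - x² + 1
f'(x) = 3x² - 2x
x₀ = -2.1

Newton-Raphson formula: x_{n+1} = x_n - f(x_n)/f'(x_n)

Iteration 1:
  f(-2.100000) = -12.671000
  f'(-2.100000) = 17.430000
  x_1 = -2.100000 - (-12.671000)/17.430000 = -1.373035
Iteration 2:
  f(-1.373035) = -3.473705
  f'(-1.373035) = 8.401745
  x_2 = -1.373035 - (-3.473705)/8.401745 = -0.959585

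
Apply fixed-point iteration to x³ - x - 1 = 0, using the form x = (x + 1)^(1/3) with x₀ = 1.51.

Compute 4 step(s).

Equation: x³ - x - 1 = 0
Fixed-point form: x = (x + 1)^(1/3)
x₀ = 1.51

x_1 = g(1.510000) = 1.359016
x_2 = g(1.359016) = 1.331201
x_3 = g(1.331201) = 1.325948
x_4 = g(1.325948) = 1.324952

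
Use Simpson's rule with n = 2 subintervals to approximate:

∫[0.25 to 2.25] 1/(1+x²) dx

f(x) = 1/(1+x²)
a = 0.25, b = 2.25, n = 2
h = (b - a)/n = 1.000000

Simpson's rule: (h/3)[f(x₀) + 4f(x₁) + 2f(x₂) + ... + f(xₙ)]

x_0 = 0.2500, f(x_0) = 0.941176, coefficient = 1
x_1 = 1.2500, f(x_1) = 0.390244, coefficient = 4
x_2 = 2.2500, f(x_2) = 0.164948, coefficient = 1

I ≈ (1.000000/3) × 2.667101 = 0.889034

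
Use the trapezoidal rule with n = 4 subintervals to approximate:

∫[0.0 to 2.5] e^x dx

f(x) = e^x
a = 0.0, b = 2.5, n = 4
h = (b - a)/n = 0.625000

Trapezoidal rule: (h/2)[f(x₀) + 2f(x₁) + 2f(x₂) + ... + f(xₙ)]

x_0 = 0.0000, f(x_0) = 1.000000, coefficient = 1
x_1 = 0.6250, f(x_1) = 1.868246, coefficient = 2
x_2 = 1.2500, f(x_2) = 3.490343, coefficient = 2
x_3 = 1.8750, f(x_3) = 6.520819, coefficient = 2
x_4 = 2.5000, f(x_4) = 12.182494, coefficient = 1

I ≈ (0.625000/2) × 36.941310 = 11.544159
Exact value: 11.182494
Error: 0.361665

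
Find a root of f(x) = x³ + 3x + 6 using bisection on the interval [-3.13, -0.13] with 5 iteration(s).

f(x) = x³ + 3x + 6
Initial interval: [-3.13, -0.13]

Iteration 1:
  c_1 = (-3.130000 + (-0.130000))/2 = -1.630000
  f(c_1) = f(-1.630000) = -3.220747
  f(a) × f(c) ≥ 0, new interval: [-1.630000, -0.130000]
Iteration 2:
  c_2 = (-1.630000 + (-0.130000))/2 = -0.880000
  f(c_2) = f(-0.880000) = 2.678528
  f(a) × f(c) < 0, new interval: [-1.630000, -0.880000]
Iteration 3:
  c_3 = (-1.630000 + (-0.880000))/2 = -1.255000
  f(c_3) = f(-1.255000) = 0.258344
  f(a) × f(c) < 0, new interval: [-1.630000, -1.255000]
Iteration 4:
  c_4 = (-1.630000 + (-1.255000))/2 = -1.442500
  f(c_4) = f(-1.442500) = -1.329063
  f(a) × f(c) ≥ 0, new interval: [-1.442500, -1.255000]
Iteration 5:
  c_5 = (-1.442500 + (-1.255000))/2 = -1.348750
  f(c_5) = f(-1.348750) = -0.499797
  f(a) × f(c) ≥ 0, new interval: [-1.348750, -1.255000]

After 5 iteration(s), the approximation is c_5 = -1.348750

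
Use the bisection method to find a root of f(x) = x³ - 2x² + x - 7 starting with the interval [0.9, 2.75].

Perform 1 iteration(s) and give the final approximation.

f(x) = x³ - 2x² + x - 7
Initial interval: [0.9, 2.75]

Iteration 1:
  c_1 = (0.900000 + 2.750000)/2 = 1.825000
  f(c_1) = f(1.825000) = -5.757859
  f(a) × f(c) ≥ 0, new interval: [1.825000, 2.750000]

After 1 iteration(s), the approximation is c_1 = 1.825000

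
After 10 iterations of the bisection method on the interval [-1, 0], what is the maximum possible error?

Bisection error bound: |error| ≤ (b-a)/2^n
|error| ≤ (0 - (-1))/2^10 = 1/2^10
|error| ≤ 0.0009765625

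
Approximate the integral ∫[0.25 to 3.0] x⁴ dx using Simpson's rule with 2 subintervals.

f(x) = x⁴
a = 0.25, b = 3.0, n = 2
h = (b - a)/n = 1.375000

Simpson's rule: (h/3)[f(x₀) + 4f(x₁) + 2f(x₂) + ... + f(xₙ)]

x_0 = 0.2500, f(x_0) = 0.003906, coefficient = 1
x_1 = 1.6250, f(x_1) = 6.972900, coefficient = 4
x_2 = 3.0000, f(x_2) = 81.000000, coefficient = 1

I ≈ (1.375000/3) × 108.895508 = 49.910441
Exact value: 48.599805
Error: 1.310636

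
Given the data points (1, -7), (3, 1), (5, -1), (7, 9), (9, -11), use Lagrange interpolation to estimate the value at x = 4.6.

Lagrange interpolation formula:
P(x) = Σ yᵢ × Lᵢ(x)
where Lᵢ(x) = Π_{j≠i} (x - xⱼ)/(xᵢ - xⱼ)

L_0(4.6) = (4.6 - 3)/(1 - 3) × (4.6 - 5)/(1 - 5) × (4.6 - 7)/(1 - 7) × (4.6 - 9)/(1 - 9) = -0.017600
L_1(4.6) = (4.6 - 1)/(3 - 1) × (4.6 - 5)/(3 - 5) × (4.6 - 7)/(3 - 7) × (4.6 - 9)/(3 - 9) = 0.158400
L_2(4.6) = (4.6 - 1)/(5 - 1) × (4.6 - 3)/(5 - 3) × (4.6 - 7)/(5 - 7) × (4.6 - 9)/(5 - 9) = 0.950400
L_3(4.6) = (4.6 - 1)/(7 - 1) × (4.6 - 3)/(7 - 3) × (4.6 - 5)/(7 - 5) × (4.6 - 9)/(7 - 9) = -0.105600
L_4(4.6) = (4.6 - 1)/(9 - 1) × (4.6 - 3)/(9 - 3) × (4.6 - 5)/(9 - 5) × (4.6 - 7)/(9 - 7) = 0.014400

P(4.6) = (-7)×L_0(4.6) + 1×L_1(4.6) + (-1)×L_2(4.6) + 9×L_3(4.6) + (-11)×L_4(4.6)
P(4.6) = -1.777600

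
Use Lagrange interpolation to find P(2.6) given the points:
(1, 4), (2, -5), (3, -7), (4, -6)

Lagrange interpolation formula:
P(x) = Σ yᵢ × Lᵢ(x)
where Lᵢ(x) = Π_{j≠i} (x - xⱼ)/(xᵢ - xⱼ)

L_0(2.6) = (2.6 - 2)/(1 - 2) × (2.6 - 3)/(1 - 3) × (2.6 - 4)/(1 - 4) = -0.056000
L_1(2.6) = (2.6 - 1)/(2 - 1) × (2.6 - 3)/(2 - 3) × (2.6 - 4)/(2 - 4) = 0.448000
L_2(2.6) = (2.6 - 1)/(3 - 1) × (2.6 - 2)/(3 - 2) × (2.6 - 4)/(3 - 4) = 0.672000
L_3(2.6) = (2.6 - 1)/(4 - 1) × (2.6 - 2)/(4 - 2) × (2.6 - 3)/(4 - 3) = -0.064000

P(2.6) = 4×L_0(2.6) + (-5)×L_1(2.6) + (-7)×L_2(2.6) + (-6)×L_3(2.6)
P(2.6) = -6.784000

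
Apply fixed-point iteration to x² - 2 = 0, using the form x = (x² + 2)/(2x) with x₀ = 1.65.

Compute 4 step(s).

Equation: x² - 2 = 0
Fixed-point form: x = (x² + 2)/(2x)
x₀ = 1.65

x_1 = g(1.650000) = 1.431061
x_2 = g(1.431061) = 1.414313
x_3 = g(1.414313) = 1.414214
x_4 = g(1.414214) = 1.414214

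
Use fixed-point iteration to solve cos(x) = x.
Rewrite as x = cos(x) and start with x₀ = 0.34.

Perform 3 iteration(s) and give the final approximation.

Equation: cos(x) = x
Fixed-point form: x = cos(x)
x₀ = 0.34

x_1 = g(0.340000) = 0.942755
x_2 = g(0.942755) = 0.587561
x_3 = g(0.587561) = 0.832295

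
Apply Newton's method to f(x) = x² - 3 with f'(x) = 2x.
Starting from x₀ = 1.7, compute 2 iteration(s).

f(x) = x² - 3
f'(x) = 2x
x₀ = 1.7

Newton-Raphson formula: x_{n+1} = x_n - f(x_n)/f'(x_n)

Iteration 1:
  f(1.700000) = -0.110000
  f'(1.700000) = 3.400000
  x_1 = 1.700000 - (-0.110000)/3.400000 = 1.732353
Iteration 2:
  f(1.732353) = 0.001047
  f'(1.732353) = 3.464706
  x_2 = 1.732353 - 0.001047/3.464706 = 1.732051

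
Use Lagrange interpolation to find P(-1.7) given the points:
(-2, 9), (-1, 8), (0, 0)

Lagrange interpolation formula:
P(x) = Σ yᵢ × Lᵢ(x)
where Lᵢ(x) = Π_{j≠i} (x - xⱼ)/(xᵢ - xⱼ)

L_0(-1.7) = (-1.7 - (-1))/(-2 - (-1)) × (-1.7 - 0)/(-2 - 0) = 0.595000
L_1(-1.7) = (-1.7 - (-2))/(-1 - (-2)) × (-1.7 - 0)/(-1 - 0) = 0.510000
L_2(-1.7) = (-1.7 - (-2))/(0 - (-2)) × (-1.7 - (-1))/(0 - (-1)) = -0.105000

P(-1.7) = 9×L_0(-1.7) + 8×L_1(-1.7) + 0×L_2(-1.7)
P(-1.7) = 9.435000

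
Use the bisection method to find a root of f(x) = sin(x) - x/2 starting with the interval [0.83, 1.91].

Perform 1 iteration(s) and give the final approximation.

f(x) = sin(x) - x/2
Initial interval: [0.83, 1.91]

Iteration 1:
  c_1 = (0.830000 + 1.910000)/2 = 1.370000
  f(c_1) = f(1.370000) = 0.294908
  f(a) × f(c) ≥ 0, new interval: [1.370000, 1.910000]

After 1 iteration(s), the approximation is c_1 = 1.370000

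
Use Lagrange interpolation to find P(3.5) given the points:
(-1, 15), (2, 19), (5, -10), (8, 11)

Lagrange interpolation formula:
P(x) = Σ yᵢ × Lᵢ(x)
where Lᵢ(x) = Π_{j≠i} (x - xⱼ)/(xᵢ - xⱼ)

L_0(3.5) = (3.5 - 2)/(-1 - 2) × (3.5 - 5)/(-1 - 5) × (3.5 - 8)/(-1 - 8) = -0.062500
L_1(3.5) = (3.5 - (-1))/(2 - (-1)) × (3.5 - 5)/(2 - 5) × (3.5 - 8)/(2 - 8) = 0.562500
L_2(3.5) = (3.5 - (-1))/(5 - (-1)) × (3.5 - 2)/(5 - 2) × (3.5 - 8)/(5 - 8) = 0.562500
L_3(3.5) = (3.5 - (-1))/(8 - (-1)) × (3.5 - 2)/(8 - 2) × (3.5 - 5)/(8 - 5) = -0.062500

P(3.5) = 15×L_0(3.5) + 19×L_1(3.5) + (-10)×L_2(3.5) + 11×L_3(3.5)
P(3.5) = 3.437500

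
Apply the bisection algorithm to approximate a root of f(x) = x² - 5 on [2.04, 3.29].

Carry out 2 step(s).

f(x) = x² - 5
Initial interval: [2.04, 3.29]

Iteration 1:
  c_1 = (2.040000 + 3.290000)/2 = 2.665000
  f(c_1) = f(2.665000) = 2.102225
  f(a) × f(c) < 0, new interval: [2.040000, 2.665000]
Iteration 2:
  c_2 = (2.040000 + 2.665000)/2 = 2.352500
  f(c_2) = f(2.352500) = 0.534256
  f(a) × f(c) < 0, new interval: [2.040000, 2.352500]

After 2 iteration(s), the approximation is c_2 = 2.352500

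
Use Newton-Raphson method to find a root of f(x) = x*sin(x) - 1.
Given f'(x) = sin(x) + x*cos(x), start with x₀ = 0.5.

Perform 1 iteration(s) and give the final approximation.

f(x) = x*sin(x) - 1
f'(x) = sin(x) + x*cos(x)
x₀ = 0.5

Newton-Raphson formula: x_{n+1} = x_n - f(x_n)/f'(x_n)

Iteration 1:
  f(0.500000) = -0.760287
  f'(0.500000) = 0.918217
  x_1 = 0.500000 - (-0.760287)/0.918217 = 1.328004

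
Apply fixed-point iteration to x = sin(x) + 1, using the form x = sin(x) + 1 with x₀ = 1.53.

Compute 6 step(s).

Equation: x = sin(x) + 1
Fixed-point form: x = sin(x) + 1
x₀ = 1.53

x_1 = g(1.530000) = 1.999168
x_2 = g(1.999168) = 1.909643
x_3 = g(1.909643) = 1.943139
x_4 = g(1.943139) = 1.931478
x_5 = g(1.931478) = 1.935657
x_6 = g(1.935657) = 1.934174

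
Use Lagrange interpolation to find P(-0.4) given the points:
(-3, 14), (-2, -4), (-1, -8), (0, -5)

Lagrange interpolation formula:
P(x) = Σ yᵢ × Lᵢ(x)
where Lᵢ(x) = Π_{j≠i} (x - xⱼ)/(xᵢ - xⱼ)

L_0(-0.4) = (-0.4 - (-2))/(-3 - (-2)) × (-0.4 - (-1))/(-3 - (-1)) × (-0.4 - 0)/(-3 - 0) = 0.064000
L_1(-0.4) = (-0.4 - (-3))/(-2 - (-3)) × (-0.4 - (-1))/(-2 - (-1)) × (-0.4 - 0)/(-2 - 0) = -0.312000
L_2(-0.4) = (-0.4 - (-3))/(-1 - (-3)) × (-0.4 - (-2))/(-1 - (-2)) × (-0.4 - 0)/(-1 - 0) = 0.832000
L_3(-0.4) = (-0.4 - (-3))/(0 - (-3)) × (-0.4 - (-2))/(0 - (-2)) × (-0.4 - (-1))/(0 - (-1)) = 0.416000

P(-0.4) = 14×L_0(-0.4) + (-4)×L_1(-0.4) + (-8)×L_2(-0.4) + (-5)×L_3(-0.4)
P(-0.4) = -6.592000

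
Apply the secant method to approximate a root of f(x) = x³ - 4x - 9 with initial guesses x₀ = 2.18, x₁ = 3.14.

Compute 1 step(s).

f(x) = x³ - 4x - 9
x₀ = 2.18, x₁ = 3.14

Secant formula: x_{n+1} = x_n - f(x_n)(x_n - x_{n-1})/(f(x_n) - f(x_{n-1}))

Iteration 1:
  f(2.180000) = -7.359768
  f(3.140000) = 9.399144
  x_2 = 3.140000 - 9.399144×(3.140000 - 2.180000)/(9.399144 - (-7.359768))
       = 2.601589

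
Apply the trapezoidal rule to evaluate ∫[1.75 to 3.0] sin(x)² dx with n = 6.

f(x) = sin(x)²
a = 1.75, b = 3.0, n = 6
h = (b - a)/n = 0.208333

Trapezoidal rule: (h/2)[f(x₀) + 2f(x₁) + 2f(x₂) + ... + f(xₙ)]

x_0 = 1.7500, f(x_0) = 0.968228, coefficient = 1
x_1 = 1.9583, f(x_1) = 0.857185, coefficient = 2
x_2 = 2.1667, f(x_2) = 0.685022, coefficient = 2
x_3 = 2.3750, f(x_3) = 0.481199, coefficient = 2
x_4 = 2.5833, f(x_4) = 0.280593, coefficient = 2
x_5 = 2.7917, f(x_5) = 0.117531, coefficient = 2
x_6 = 3.0000, f(x_6) = 0.019915, coefficient = 1

I ≈ (0.208333/2) × 5.831203 = 0.607417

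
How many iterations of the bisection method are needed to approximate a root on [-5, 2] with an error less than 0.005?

We need (b-a)/2^n ≤ 0.005
(2 - (-5))/2^n ≤ 0.005
7/2^n ≤ 0.005
2^n ≥ 1400
n ≥ log₂(1400) = 10.45
n ≥ 11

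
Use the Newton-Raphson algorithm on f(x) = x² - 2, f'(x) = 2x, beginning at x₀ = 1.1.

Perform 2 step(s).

f(x) = x² - 2
f'(x) = 2x
x₀ = 1.1

Newton-Raphson formula: x_{n+1} = x_n - f(x_n)/f'(x_n)

Iteration 1:
  f(1.100000) = -0.790000
  f'(1.100000) = 2.200000
  x_1 = 1.100000 - (-0.790000)/2.200000 = 1.459091
Iteration 2:
  f(1.459091) = 0.128946
  f'(1.459091) = 2.918182
  x_2 = 1.459091 - 0.128946/2.918182 = 1.414904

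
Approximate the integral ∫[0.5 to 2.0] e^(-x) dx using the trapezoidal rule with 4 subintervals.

f(x) = e^(-x)
a = 0.5, b = 2.0, n = 4
h = (b - a)/n = 0.375000

Trapezoidal rule: (h/2)[f(x₀) + 2f(x₁) + 2f(x₂) + ... + f(xₙ)]

x_0 = 0.5000, f(x_0) = 0.606531, coefficient = 1
x_1 = 0.8750, f(x_1) = 0.416862, coefficient = 2
x_2 = 1.2500, f(x_2) = 0.286505, coefficient = 2
x_3 = 1.6250, f(x_3) = 0.196912, coefficient = 2
x_4 = 2.0000, f(x_4) = 0.135335, coefficient = 1

I ≈ (0.375000/2) × 2.542423 = 0.476704
Exact value: 0.471195
Error: 0.005509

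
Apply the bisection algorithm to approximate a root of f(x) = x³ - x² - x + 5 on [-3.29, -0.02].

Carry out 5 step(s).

f(x) = x³ - x² - x + 5
Initial interval: [-3.29, -0.02]

Iteration 1:
  c_1 = (-3.290000 + (-0.020000))/2 = -1.655000
  f(c_1) = f(-1.655000) = -0.617111
  f(a) × f(c) ≥ 0, new interval: [-1.655000, -0.020000]
Iteration 2:
  c_2 = (-1.655000 + (-0.020000))/2 = -0.837500
  f(c_2) = f(-0.837500) = 4.548666
  f(a) × f(c) < 0, new interval: [-1.655000, -0.837500]
Iteration 3:
  c_3 = (-1.655000 + (-0.837500))/2 = -1.246250
  f(c_3) = f(-1.246250) = 2.757511
  f(a) × f(c) < 0, new interval: [-1.655000, -1.246250]
Iteration 4:
  c_4 = (-1.655000 + (-1.246250))/2 = -1.450625
  f(c_4) = f(-1.450625) = 1.293743
  f(a) × f(c) < 0, new interval: [-1.655000, -1.450625]
Iteration 5:
  c_5 = (-1.655000 + (-1.450625))/2 = -1.552812
  f(c_5) = f(-1.552812) = 0.397403
  f(a) × f(c) < 0, new interval: [-1.655000, -1.552812]

After 5 iteration(s), the approximation is c_5 = -1.552812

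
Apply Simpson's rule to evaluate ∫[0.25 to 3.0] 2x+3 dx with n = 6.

f(x) = 2x+3
a = 0.25, b = 3.0, n = 6
h = (b - a)/n = 0.458333

Simpson's rule: (h/3)[f(x₀) + 4f(x₁) + 2f(x₂) + ... + f(xₙ)]

x_0 = 0.2500, f(x_0) = 3.500000, coefficient = 1
x_1 = 0.7083, f(x_1) = 4.416667, coefficient = 4
x_2 = 1.1667, f(x_2) = 5.333333, coefficient = 2
x_3 = 1.6250, f(x_3) = 6.250000, coefficient = 4
x_4 = 2.0833, f(x_4) = 7.166667, coefficient = 2
x_5 = 2.5417, f(x_5) = 8.083333, coefficient = 4
x_6 = 3.0000, f(x_6) = 9.000000, coefficient = 1

I ≈ (0.458333/3) × 112.500000 = 17.187500
Exact value: 17.187500
Error: 0.000000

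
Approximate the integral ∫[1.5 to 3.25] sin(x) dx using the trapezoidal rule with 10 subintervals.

f(x) = sin(x)
a = 1.5, b = 3.25, n = 10
h = (b - a)/n = 0.175000

Trapezoidal rule: (h/2)[f(x₀) + 2f(x₁) + 2f(x₂) + ... + f(xₙ)]

x_0 = 1.5000, f(x_0) = 0.997495, coefficient = 1
x_1 = 1.6750, f(x_1) = 0.994576, coefficient = 2
x_2 = 1.8500, f(x_2) = 0.961275, coefficient = 2
x_3 = 2.0250, f(x_3) = 0.898611, coefficient = 2
x_4 = 2.2000, f(x_4) = 0.808496, coefficient = 2
x_5 = 2.3750, f(x_5) = 0.693685, coefficient = 2
x_6 = 2.5500, f(x_6) = 0.557684, coefficient = 2
x_7 = 2.7250, f(x_7) = 0.404647, coefficient = 2
x_8 = 2.9000, f(x_8) = 0.239249, coefficient = 2
x_9 = 3.0750, f(x_9) = 0.066543, coefficient = 2
x_10 = 3.2500, f(x_10) = -0.108195, coefficient = 1

I ≈ (0.175000/2) × 12.138833 = 1.062148
Exact value: 1.064867
Error: 0.002719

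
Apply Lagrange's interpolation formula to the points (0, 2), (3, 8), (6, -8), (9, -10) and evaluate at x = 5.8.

Lagrange interpolation formula:
P(x) = Σ yᵢ × Lᵢ(x)
where Lᵢ(x) = Π_{j≠i} (x - xⱼ)/(xᵢ - xⱼ)

L_0(5.8) = (5.8 - 3)/(0 - 3) × (5.8 - 6)/(0 - 6) × (5.8 - 9)/(0 - 9) = -0.011062
L_1(5.8) = (5.8 - 0)/(3 - 0) × (5.8 - 6)/(3 - 6) × (5.8 - 9)/(3 - 9) = 0.068741
L_2(5.8) = (5.8 - 0)/(6 - 0) × (5.8 - 3)/(6 - 3) × (5.8 - 9)/(6 - 9) = 0.962370
L_3(5.8) = (5.8 - 0)/(9 - 0) × (5.8 - 3)/(9 - 3) × (5.8 - 6)/(9 - 6) = -0.020049

P(5.8) = 2×L_0(5.8) + 8×L_1(5.8) + (-8)×L_2(5.8) + (-10)×L_3(5.8)
P(5.8) = -6.970667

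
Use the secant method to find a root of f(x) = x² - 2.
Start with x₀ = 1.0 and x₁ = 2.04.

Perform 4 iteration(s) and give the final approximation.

f(x) = x² - 2
x₀ = 1.0, x₁ = 2.04

Secant formula: x_{n+1} = x_n - f(x_n)(x_n - x_{n-1})/(f(x_n) - f(x_{n-1}))

Iteration 1:
  f(1.000000) = -1.000000
  f(2.040000) = 2.161600
  x_2 = 2.040000 - 2.161600×(2.040000 - 1.000000)/(2.161600 - (-1.000000))
       = 1.328947
Iteration 2:
  f(2.040000) = 2.161600
  f(1.328947) = -0.233899
  x_3 = 1.328947 - (-0.233899)×(1.328947 - 2.040000)/(-0.233899 - 2.161600)
       = 1.398375
Iteration 3:
  f(1.328947) = -0.233899
  f(1.398375) = -0.044547
  x_4 = 1.398375 - (-0.044547)×(1.398375 - 1.328947)/(-0.044547 - (-0.233899))
       = 1.414709
Iteration 4:
  f(1.398375) = -0.044547
  f(1.414709) = 0.001401
  x_5 = 1.414709 - 0.001401×(1.414709 - 1.398375)/(0.001401 - (-0.044547))
       = 1.414211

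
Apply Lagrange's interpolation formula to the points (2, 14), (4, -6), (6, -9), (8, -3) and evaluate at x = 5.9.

Lagrange interpolation formula:
P(x) = Σ yᵢ × Lᵢ(x)
where Lᵢ(x) = Π_{j≠i} (x - xⱼ)/(xᵢ - xⱼ)

L_0(5.9) = (5.9 - 4)/(2 - 4) × (5.9 - 6)/(2 - 6) × (5.9 - 8)/(2 - 8) = -0.008312
L_1(5.9) = (5.9 - 2)/(4 - 2) × (5.9 - 6)/(4 - 6) × (5.9 - 8)/(4 - 8) = 0.051187
L_2(5.9) = (5.9 - 2)/(6 - 2) × (5.9 - 4)/(6 - 4) × (5.9 - 8)/(6 - 8) = 0.972563
L_3(5.9) = (5.9 - 2)/(8 - 2) × (5.9 - 4)/(8 - 4) × (5.9 - 6)/(8 - 6) = -0.015437

P(5.9) = 14×L_0(5.9) + (-6)×L_1(5.9) + (-9)×L_2(5.9) + (-3)×L_3(5.9)
P(5.9) = -9.130250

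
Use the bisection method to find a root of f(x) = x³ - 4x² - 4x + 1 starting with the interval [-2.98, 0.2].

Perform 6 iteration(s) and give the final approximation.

f(x) = x³ - 4x² - 4x + 1
Initial interval: [-2.98, 0.2]

Iteration 1:
  c_1 = (-2.980000 + 0.200000)/2 = -1.390000
  f(c_1) = f(-1.390000) = -3.854019
  f(a) × f(c) ≥ 0, new interval: [-1.390000, 0.200000]
Iteration 2:
  c_2 = (-1.390000 + 0.200000)/2 = -0.595000
  f(c_2) = f(-0.595000) = 1.753255
  f(a) × f(c) < 0, new interval: [-1.390000, -0.595000]
Iteration 3:
  c_3 = (-1.390000 + (-0.595000))/2 = -0.992500
  f(c_3) = f(-0.992500) = 0.052107
  f(a) × f(c) < 0, new interval: [-1.390000, -0.992500]
Iteration 4:
  c_4 = (-1.390000 + (-0.992500))/2 = -1.191250
  f(c_4) = f(-1.191250) = -1.601781
  f(a) × f(c) ≥ 0, new interval: [-1.191250, -0.992500]
Iteration 5:
  c_5 = (-1.191250 + (-0.992500))/2 = -1.091875
  f(c_5) = f(-1.091875) = -0.702988
  f(a) × f(c) ≥ 0, new interval: [-1.091875, -0.992500]
Iteration 6:
  c_6 = (-1.091875 + (-0.992500))/2 = -1.042187
  f(c_6) = f(-1.042187) = -0.307846
  f(a) × f(c) ≥ 0, new interval: [-1.042187, -0.992500]

After 6 iteration(s), the approximation is c_6 = -1.042187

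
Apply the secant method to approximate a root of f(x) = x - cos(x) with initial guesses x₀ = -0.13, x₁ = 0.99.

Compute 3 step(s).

f(x) = x - cos(x)
x₀ = -0.13, x₁ = 0.99

Secant formula: x_{n+1} = x_n - f(x_n)(x_n - x_{n-1})/(f(x_n) - f(x_{n-1}))

Iteration 1:
  f(-0.130000) = -1.121562
  f(0.990000) = 0.441310
  x_2 = 0.990000 - 0.441310×(0.990000 - (-0.130000))/(0.441310 - (-1.121562))
       = 0.673744
Iteration 2:
  f(0.990000) = 0.441310
  f(0.673744) = -0.107747
  x_3 = 0.673744 - (-0.107747)×(0.673744 - 0.990000)/(-0.107747 - 0.441310)
       = 0.735806
Iteration 3:
  f(0.673744) = -0.107747
  f(0.735806) = -0.005484
  x_4 = 0.735806 - (-0.005484)×(0.735806 - 0.673744)/(-0.005484 - (-0.107747))
       = 0.739134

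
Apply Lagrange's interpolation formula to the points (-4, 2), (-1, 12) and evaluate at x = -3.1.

Lagrange interpolation formula:
P(x) = Σ yᵢ × Lᵢ(x)
where Lᵢ(x) = Π_{j≠i} (x - xⱼ)/(xᵢ - xⱼ)

L_0(-3.1) = (-3.1 - (-1))/(-4 - (-1)) = 0.700000
L_1(-3.1) = (-3.1 - (-4))/(-1 - (-4)) = 0.300000

P(-3.1) = 2×L_0(-3.1) + 12×L_1(-3.1)
P(-3.1) = 5.000000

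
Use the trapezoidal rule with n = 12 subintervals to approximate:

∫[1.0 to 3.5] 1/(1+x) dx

f(x) = 1/(1+x)
a = 1.0, b = 3.5, n = 12
h = (b - a)/n = 0.208333

Trapezoidal rule: (h/2)[f(x₀) + 2f(x₁) + 2f(x₂) + ... + f(xₙ)]

x_0 = 1.0000, f(x_0) = 0.500000, coefficient = 1
x_1 = 1.2083, f(x_1) = 0.452830, coefficient = 2
x_2 = 1.4167, f(x_2) = 0.413793, coefficient = 2
x_3 = 1.6250, f(x_3) = 0.380952, coefficient = 2
x_4 = 1.8333, f(x_4) = 0.352941, coefficient = 2
x_5 = 2.0417, f(x_5) = 0.328767, coefficient = 2
x_6 = 2.2500, f(x_6) = 0.307692, coefficient = 2
x_7 = 2.4583, f(x_7) = 0.289157, coefficient = 2
x_8 = 2.6667, f(x_8) = 0.272727, coefficient = 2
x_9 = 2.8750, f(x_9) = 0.258065, coefficient = 2
x_10 = 3.0833, f(x_10) = 0.244898, coefficient = 2
x_11 = 3.2917, f(x_11) = 0.233010, coefficient = 2
x_12 = 3.5000, f(x_12) = 0.222222, coefficient = 1

I ≈ (0.208333/2) × 7.791887 = 0.811655
Exact value: 0.810930
Error: 0.000725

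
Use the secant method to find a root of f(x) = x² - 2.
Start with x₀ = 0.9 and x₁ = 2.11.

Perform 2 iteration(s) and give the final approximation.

f(x) = x² - 2
x₀ = 0.9, x₁ = 2.11

Secant formula: x_{n+1} = x_n - f(x_n)(x_n - x_{n-1})/(f(x_n) - f(x_{n-1}))

Iteration 1:
  f(0.900000) = -1.190000
  f(2.110000) = 2.452100
  x_2 = 2.110000 - 2.452100×(2.110000 - 0.900000)/(2.452100 - (-1.190000))
       = 1.295349
Iteration 2:
  f(2.110000) = 2.452100
  f(1.295349) = -0.322071
  x_3 = 1.295349 - (-0.322071)×(1.295349 - 2.110000)/(-0.322071 - 2.452100)
       = 1.389927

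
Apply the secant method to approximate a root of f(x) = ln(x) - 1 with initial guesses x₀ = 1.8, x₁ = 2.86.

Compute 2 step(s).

f(x) = ln(x) - 1
x₀ = 1.8, x₁ = 2.86

Secant formula: x_{n+1} = x_n - f(x_n)(x_n - x_{n-1})/(f(x_n) - f(x_{n-1}))

Iteration 1:
  f(1.800000) = -0.412213
  f(2.860000) = 0.050822
  x_2 = 2.860000 - 0.050822×(2.860000 - 1.800000)/(0.050822 - (-0.412213))
       = 2.743657
Iteration 2:
  f(2.860000) = 0.050822
  f(2.743657) = 0.009292
  x_3 = 2.743657 - 0.009292×(2.743657 - 2.860000)/(0.009292 - 0.050822)
       = 2.717627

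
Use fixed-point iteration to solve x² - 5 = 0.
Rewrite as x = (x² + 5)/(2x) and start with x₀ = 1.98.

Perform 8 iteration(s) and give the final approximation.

Equation: x² - 5 = 0
Fixed-point form: x = (x² + 5)/(2x)
x₀ = 1.98

x_1 = g(1.980000) = 2.252626
x_2 = g(2.252626) = 2.236129
x_3 = g(2.236129) = 2.236068
x_4 = g(2.236068) = 2.236068
x_5 = g(2.236068) = 2.236068
x_6 = g(2.236068) = 2.236068
x_7 = g(2.236068) = 2.236068
x_8 = g(2.236068) = 2.236068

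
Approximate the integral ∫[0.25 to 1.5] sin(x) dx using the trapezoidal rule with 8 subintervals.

f(x) = sin(x)
a = 0.25, b = 1.5, n = 8
h = (b - a)/n = 0.156250

Trapezoidal rule: (h/2)[f(x₀) + 2f(x₁) + 2f(x₂) + ... + f(xₙ)]

x_0 = 0.2500, f(x_0) = 0.247404, coefficient = 1
x_1 = 0.4062, f(x_1) = 0.395167, coefficient = 2
x_2 = 0.5625, f(x_2) = 0.533303, coefficient = 2
x_3 = 0.7188, f(x_3) = 0.658444, coefficient = 2
x_4 = 0.8750, f(x_4) = 0.767544, coefficient = 2
x_5 = 1.0312, f(x_5) = 0.857942, coefficient = 2
x_6 = 1.1875, f(x_6) = 0.927437, coefficient = 2
x_7 = 1.3438, f(x_7) = 0.974336, coefficient = 2
x_8 = 1.5000, f(x_8) = 0.997495, coefficient = 1

I ≈ (0.156250/2) × 11.473243 = 0.896347
Exact value: 0.898175
Error: 0.001828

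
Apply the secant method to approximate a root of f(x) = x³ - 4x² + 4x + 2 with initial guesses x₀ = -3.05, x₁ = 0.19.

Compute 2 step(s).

f(x) = x³ - 4x² + 4x + 2
x₀ = -3.05, x₁ = 0.19

Secant formula: x_{n+1} = x_n - f(x_n)(x_n - x_{n-1})/(f(x_n) - f(x_{n-1}))

Iteration 1:
  f(-3.050000) = -75.782625
  f(0.190000) = 2.622459
  x_2 = 0.190000 - 2.622459×(0.190000 - (-3.050000))/(2.622459 - (-75.782625))
       = 0.081630
Iteration 2:
  f(0.190000) = 2.622459
  f(0.081630) = 2.300410
  x_3 = 0.081630 - 2.300410×(0.081630 - 0.190000)/(2.300410 - 2.622459)
       = -0.692462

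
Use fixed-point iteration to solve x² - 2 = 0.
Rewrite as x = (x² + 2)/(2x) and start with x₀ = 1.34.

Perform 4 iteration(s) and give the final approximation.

Equation: x² - 2 = 0
Fixed-point form: x = (x² + 2)/(2x)
x₀ = 1.34

x_1 = g(1.340000) = 1.416269
x_2 = g(1.416269) = 1.414215
x_3 = g(1.414215) = 1.414214
x_4 = g(1.414214) = 1.414214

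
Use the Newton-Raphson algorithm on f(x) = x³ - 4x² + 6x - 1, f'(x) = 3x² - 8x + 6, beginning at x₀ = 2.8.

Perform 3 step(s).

f(x) = x³ - 4x² + 6x - 1
f'(x) = 3x² - 8x + 6
x₀ = 2.8

Newton-Raphson formula: x_{n+1} = x_n - f(x_n)/f'(x_n)

Iteration 1:
  f(2.800000) = 6.392000
  f'(2.800000) = 7.120000
  x_1 = 2.800000 - 6.392000/7.120000 = 1.902247
Iteration 2:
  f(1.902247) = 2.822672
  f'(1.902247) = 1.637656
  x_2 = 1.902247 - 2.822672/1.637656 = 0.178642
Iteration 3:
  f(0.178642) = -0.050098
  f'(0.178642) = 4.666602
  x_3 = 0.178642 - (-0.050098)/4.666602 = 0.189378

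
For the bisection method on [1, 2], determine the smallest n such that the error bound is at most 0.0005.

We need (b-a)/2^n ≤ 0.0005
(2 - 1)/2^n ≤ 0.0005
1/2^n ≤ 0.0005
2^n ≥ 2000
n ≥ log₂(2000) = 10.97
n ≥ 11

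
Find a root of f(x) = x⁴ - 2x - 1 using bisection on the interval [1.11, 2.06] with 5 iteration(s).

f(x) = x⁴ - 2x - 1
Initial interval: [1.11, 2.06]

Iteration 1:
  c_1 = (1.110000 + 2.060000)/2 = 1.585000
  f(c_1) = f(1.585000) = 2.141274
  f(a) × f(c) < 0, new interval: [1.110000, 1.585000]
Iteration 2:
  c_2 = (1.110000 + 1.585000)/2 = 1.347500
  f(c_2) = f(1.347500) = -0.398029
  f(a) × f(c) ≥ 0, new interval: [1.347500, 1.585000]
Iteration 3:
  c_3 = (1.347500 + 1.585000)/2 = 1.466250
  f(c_3) = f(1.466250) = 0.689523
  f(a) × f(c) < 0, new interval: [1.347500, 1.466250]
Iteration 4:
  c_4 = (1.347500 + 1.466250)/2 = 1.406875
  f(c_4) = f(1.406875) = 0.103868
  f(a) × f(c) < 0, new interval: [1.347500, 1.406875]
Iteration 5:
  c_5 = (1.347500 + 1.406875)/2 = 1.377188
  f(c_5) = f(1.377188) = -0.157111
  f(a) × f(c) ≥ 0, new interval: [1.377188, 1.406875]

After 5 iteration(s), the approximation is c_5 = 1.377188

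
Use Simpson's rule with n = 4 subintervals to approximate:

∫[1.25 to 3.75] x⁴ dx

f(x) = x⁴
a = 1.25, b = 3.75, n = 4
h = (b - a)/n = 0.625000

Simpson's rule: (h/3)[f(x₀) + 4f(x₁) + 2f(x₂) + ... + f(xₙ)]

x_0 = 1.2500, f(x_0) = 2.441406, coefficient = 1
x_1 = 1.8750, f(x_1) = 12.359619, coefficient = 4
x_2 = 2.5000, f(x_2) = 39.062500, coefficient = 2
x_3 = 3.1250, f(x_3) = 95.367432, coefficient = 4
x_4 = 3.7500, f(x_4) = 197.753906, coefficient = 1

I ≈ (0.625000/3) × 709.228516 = 147.755941
Exact value: 147.705078
Error: 0.050863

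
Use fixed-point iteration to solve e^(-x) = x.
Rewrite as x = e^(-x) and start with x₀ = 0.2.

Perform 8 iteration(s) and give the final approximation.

Equation: e^(-x) = x
Fixed-point form: x = e^(-x)
x₀ = 0.2

x_1 = g(0.200000) = 0.818731
x_2 = g(0.818731) = 0.440991
x_3 = g(0.440991) = 0.643398
x_4 = g(0.643398) = 0.525503
x_5 = g(0.525503) = 0.591258
x_6 = g(0.591258) = 0.553631
x_7 = g(0.553631) = 0.574859
x_8 = g(0.574859) = 0.562784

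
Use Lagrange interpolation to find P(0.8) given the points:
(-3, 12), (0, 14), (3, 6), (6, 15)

Lagrange interpolation formula:
P(x) = Σ yᵢ × Lᵢ(x)
where Lᵢ(x) = Π_{j≠i} (x - xⱼ)/(xᵢ - xⱼ)

L_0(0.8) = (0.8 - 0)/(-3 - 0) × (0.8 - 3)/(-3 - 3) × (0.8 - 6)/(-3 - 6) = -0.056494
L_1(0.8) = (0.8 - (-3))/(0 - (-3)) × (0.8 - 3)/(0 - 3) × (0.8 - 6)/(0 - 6) = 0.805037
L_2(0.8) = (0.8 - (-3))/(3 - (-3)) × (0.8 - 0)/(3 - 0) × (0.8 - 6)/(3 - 6) = 0.292741
L_3(0.8) = (0.8 - (-3))/(6 - (-3)) × (0.8 - 0)/(6 - 0) × (0.8 - 3)/(6 - 3) = -0.041284

P(0.8) = 12×L_0(0.8) + 14×L_1(0.8) + 6×L_2(0.8) + 15×L_3(0.8)
P(0.8) = 11.729778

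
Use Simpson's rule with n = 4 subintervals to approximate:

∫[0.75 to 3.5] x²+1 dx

f(x) = x²+1
a = 0.75, b = 3.5, n = 4
h = (b - a)/n = 0.687500

Simpson's rule: (h/3)[f(x₀) + 4f(x₁) + 2f(x₂) + ... + f(xₙ)]

x_0 = 0.7500, f(x_0) = 1.562500, coefficient = 1
x_1 = 1.4375, f(x_1) = 3.066406, coefficient = 4
x_2 = 2.1250, f(x_2) = 5.515625, coefficient = 2
x_3 = 2.8125, f(x_3) = 8.910156, coefficient = 4
x_4 = 3.5000, f(x_4) = 13.250000, coefficient = 1

I ≈ (0.687500/3) × 73.750000 = 16.901042
Exact value: 16.901042
Error: 0.000000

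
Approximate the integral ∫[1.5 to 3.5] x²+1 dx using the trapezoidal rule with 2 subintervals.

f(x) = x²+1
a = 1.5, b = 3.5, n = 2
h = (b - a)/n = 1.000000

Trapezoidal rule: (h/2)[f(x₀) + 2f(x₁) + 2f(x₂) + ... + f(xₙ)]

x_0 = 1.5000, f(x_0) = 3.250000, coefficient = 1
x_1 = 2.5000, f(x_1) = 7.250000, coefficient = 2
x_2 = 3.5000, f(x_2) = 13.250000, coefficient = 1

I ≈ (1.000000/2) × 31.000000 = 15.500000
Exact value: 15.166667
Error: 0.333333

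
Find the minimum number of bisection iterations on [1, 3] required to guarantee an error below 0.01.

We need (b-a)/2^n ≤ 0.01
(3 - 1)/2^n ≤ 0.01
2/2^n ≤ 0.01
2^n ≥ 200
n ≥ log₂(200) = 7.64
n ≥ 8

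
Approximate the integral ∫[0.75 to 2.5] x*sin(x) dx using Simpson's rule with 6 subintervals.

f(x) = x*sin(x)
a = 0.75, b = 2.5, n = 6
h = (b - a)/n = 0.291667

Simpson's rule: (h/3)[f(x₀) + 4f(x₁) + 2f(x₂) + ... + f(xₙ)]

x_0 = 0.7500, f(x_0) = 0.511229, coefficient = 1
x_1 = 1.0417, f(x_1) = 0.899215, coefficient = 4
x_2 = 1.3333, f(x_2) = 1.295917, coefficient = 2
x_3 = 1.6250, f(x_3) = 1.622613, coefficient = 4
x_4 = 1.9167, f(x_4) = 1.803163, coefficient = 2
x_5 = 2.2083, f(x_5) = 1.774538, coefficient = 4
x_6 = 2.5000, f(x_6) = 1.496180, coefficient = 1

I ≈ (0.291667/3) × 25.391036 = 2.468573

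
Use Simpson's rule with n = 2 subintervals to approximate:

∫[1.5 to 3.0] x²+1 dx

f(x) = x²+1
a = 1.5, b = 3.0, n = 2
h = (b - a)/n = 0.750000

Simpson's rule: (h/3)[f(x₀) + 4f(x₁) + 2f(x₂) + ... + f(xₙ)]

x_0 = 1.5000, f(x_0) = 3.250000, coefficient = 1
x_1 = 2.2500, f(x_1) = 6.062500, coefficient = 4
x_2 = 3.0000, f(x_2) = 10.000000, coefficient = 1

I ≈ (0.750000/3) × 37.500000 = 9.375000
Exact value: 9.375000
Error: 0.000000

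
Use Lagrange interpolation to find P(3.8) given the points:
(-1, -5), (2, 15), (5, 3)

Lagrange interpolation formula:
P(x) = Σ yᵢ × Lᵢ(x)
where Lᵢ(x) = Π_{j≠i} (x - xⱼ)/(xᵢ - xⱼ)

L_0(3.8) = (3.8 - 2)/(-1 - 2) × (3.8 - 5)/(-1 - 5) = -0.120000
L_1(3.8) = (3.8 - (-1))/(2 - (-1)) × (3.8 - 5)/(2 - 5) = 0.640000
L_2(3.8) = (3.8 - (-1))/(5 - (-1)) × (3.8 - 2)/(5 - 2) = 0.480000

P(3.8) = (-5)×L_0(3.8) + 15×L_1(3.8) + 3×L_2(3.8)
P(3.8) = 11.640000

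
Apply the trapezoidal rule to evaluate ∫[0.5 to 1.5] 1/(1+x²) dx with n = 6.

f(x) = 1/(1+x²)
a = 0.5, b = 1.5, n = 6
h = (b - a)/n = 0.166667

Trapezoidal rule: (h/2)[f(x₀) + 2f(x₁) + 2f(x₂) + ... + f(xₙ)]

x_0 = 0.5000, f(x_0) = 0.800000, coefficient = 1
x_1 = 0.6667, f(x_1) = 0.692308, coefficient = 2
x_2 = 0.8333, f(x_2) = 0.590164, coefficient = 2
x_3 = 1.0000, f(x_3) = 0.500000, coefficient = 2
x_4 = 1.1667, f(x_4) = 0.423529, coefficient = 2
x_5 = 1.3333, f(x_5) = 0.360000, coefficient = 2
x_6 = 1.5000, f(x_6) = 0.307692, coefficient = 1

I ≈ (0.166667/2) × 6.239694 = 0.519975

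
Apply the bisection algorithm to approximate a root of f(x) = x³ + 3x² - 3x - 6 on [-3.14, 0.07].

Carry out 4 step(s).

f(x) = x³ + 3x² - 3x - 6
Initial interval: [-3.14, 0.07]

Iteration 1:
  c_1 = (-3.140000 + 0.070000)/2 = -1.535000
  f(c_1) = f(-1.535000) = 2.056870
  f(a) × f(c) ≥ 0, new interval: [-1.535000, 0.070000]
Iteration 2:
  c_2 = (-1.535000 + 0.070000)/2 = -0.732500
  f(c_2) = f(-0.732500) = -2.585859
  f(a) × f(c) < 0, new interval: [-1.535000, -0.732500]
Iteration 3:
  c_3 = (-1.535000 + (-0.732500))/2 = -1.133750
  f(c_3) = f(-1.133750) = -0.199893
  f(a) × f(c) < 0, new interval: [-1.535000, -1.133750]
Iteration 4:
  c_4 = (-1.535000 + (-1.133750))/2 = -1.334375
  f(c_4) = f(-1.334375) = 0.968865
  f(a) × f(c) ≥ 0, new interval: [-1.334375, -1.133750]

After 4 iteration(s), the approximation is c_4 = -1.334375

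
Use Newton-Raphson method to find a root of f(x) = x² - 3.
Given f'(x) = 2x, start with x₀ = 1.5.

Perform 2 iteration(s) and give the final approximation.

f(x) = x² - 3
f'(x) = 2x
x₀ = 1.5

Newton-Raphson formula: x_{n+1} = x_n - f(x_n)/f'(x_n)

Iteration 1:
  f(1.500000) = -0.750000
  f'(1.500000) = 3.000000
  x_1 = 1.500000 - (-0.750000)/3.000000 = 1.750000
Iteration 2:
  f(1.750000) = 0.062500
  f'(1.750000) = 3.500000
  x_2 = 1.750000 - 0.062500/3.500000 = 1.732143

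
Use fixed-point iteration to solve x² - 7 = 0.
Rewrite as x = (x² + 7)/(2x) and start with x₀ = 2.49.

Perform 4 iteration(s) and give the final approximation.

Equation: x² - 7 = 0
Fixed-point form: x = (x² + 7)/(2x)
x₀ = 2.49

x_1 = g(2.490000) = 2.650622
x_2 = g(2.650622) = 2.645756
x_3 = g(2.645756) = 2.645751
x_4 = g(2.645751) = 2.645751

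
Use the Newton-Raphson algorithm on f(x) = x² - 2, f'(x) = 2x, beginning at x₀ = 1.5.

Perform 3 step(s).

f(x) = x² - 2
f'(x) = 2x
x₀ = 1.5

Newton-Raphson formula: x_{n+1} = x_n - f(x_n)/f'(x_n)

Iteration 1:
  f(1.500000) = 0.250000
  f'(1.500000) = 3.000000
  x_1 = 1.500000 - 0.250000/3.000000 = 1.416667
Iteration 2:
  f(1.416667) = 0.006944
  f'(1.416667) = 2.833333
  x_2 = 1.416667 - 0.006944/2.833333 = 1.414216
Iteration 3:
  f(1.414216) = 0.000006
  f'(1.414216) = 2.828431
  x_3 = 1.414216 - 0.000006/2.828431 = 1.414214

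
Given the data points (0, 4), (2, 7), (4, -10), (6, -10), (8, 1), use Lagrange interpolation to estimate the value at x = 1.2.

Lagrange interpolation formula:
P(x) = Σ yᵢ × Lᵢ(x)
where Lᵢ(x) = Π_{j≠i} (x - xⱼ)/(xᵢ - xⱼ)

L_0(1.2) = (1.2 - 2)/(0 - 2) × (1.2 - 4)/(0 - 4) × (1.2 - 6)/(0 - 6) × (1.2 - 8)/(0 - 8) = 0.190400
L_1(1.2) = (1.2 - 0)/(2 - 0) × (1.2 - 4)/(2 - 4) × (1.2 - 6)/(2 - 6) × (1.2 - 8)/(2 - 8) = 1.142400
L_2(1.2) = (1.2 - 0)/(4 - 0) × (1.2 - 2)/(4 - 2) × (1.2 - 6)/(4 - 6) × (1.2 - 8)/(4 - 8) = -0.489600
L_3(1.2) = (1.2 - 0)/(6 - 0) × (1.2 - 2)/(6 - 2) × (1.2 - 4)/(6 - 4) × (1.2 - 8)/(6 - 8) = 0.190400
L_4(1.2) = (1.2 - 0)/(8 - 0) × (1.2 - 2)/(8 - 2) × (1.2 - 4)/(8 - 4) × (1.2 - 6)/(8 - 6) = -0.033600

P(1.2) = 4×L_0(1.2) + 7×L_1(1.2) + (-10)×L_2(1.2) + (-10)×L_3(1.2) + 1×L_4(1.2)
P(1.2) = 11.716800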